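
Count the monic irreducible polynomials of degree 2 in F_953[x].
There are 453628 monic irreducible polynomials of degree 2 over F_953

Each element of F_{953^2} that lies in no proper subfield is a root of exactly one monic irreducible of degree 2 over F_953, and each such polynomial has 2 distinct roots in F_{953^2}. By Möbius inversion the count is N_953(2) = (1/2) Σ_{d|2} μ(2/d) · 953^d = (1/2)(μ(2)·953^1 + μ(1)·953^2) = 907256/2 = 453628.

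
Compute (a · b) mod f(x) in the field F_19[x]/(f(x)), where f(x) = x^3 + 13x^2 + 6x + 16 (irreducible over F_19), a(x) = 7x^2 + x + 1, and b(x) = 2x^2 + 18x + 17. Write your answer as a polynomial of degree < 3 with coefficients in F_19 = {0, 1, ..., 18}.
a · b ≡ 16x^2 + 2x + 7 (mod f(x))

Multiply in F_19[x]: a(x)·b(x) = (7x^2 + x + 1)·(2x^2 + 18x + 17) = 14x^4 + 14x^3 + 6x^2 + 16x + 17. This has degree ≥ 3, so divide by f(x) over F_19: 14x^4 + 14x^3 + 6x^2 + 16x + 17 = (14x + 3)·(x^3 + 13x^2 + 6x + 16) + (16x^2 + 2x + 7). Hence a·b ≡ 16x^2 + 2x + 7 (mod f). (F_19[x]/(f) is a field with 19^3 = 6859 elements since f is irreducible of degree 3.)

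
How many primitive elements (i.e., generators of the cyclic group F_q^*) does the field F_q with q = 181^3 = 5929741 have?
There are φ(5929740) = 1550016 primitive elements

F_q^* is cyclic of order q - 1 = 5929740. A cyclic group of order m has exactly φ(m) generators. Here m = 5929740 = 2^2 · 3^3 · 5 · 79 · 139, so the number of primitive elements is φ(5929740) = 1550016.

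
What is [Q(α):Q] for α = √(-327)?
[Q(α):Q] = 2

[Q(α):Q] equals the degree of the minimal polynomial of α. Here α^2 = -327 and x^2 + 327 is irreducible (d = -327 is squarefree, ≠ 1, hence not a square), so deg(m_α) = 2. Thus [Q(α):Q] = 2.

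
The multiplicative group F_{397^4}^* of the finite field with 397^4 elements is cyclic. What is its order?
|F_{397^4}^*| = 24840596880

F_{397^4} has 397^4 = 24840596881 elements; its multiplicative group consists of all nonzero elements, so |F_{397^4}^*| = 24840596881 - 1 = 24840596880. (It is cyclic since any finite subgroup of the multiplicative group of a field is cyclic.)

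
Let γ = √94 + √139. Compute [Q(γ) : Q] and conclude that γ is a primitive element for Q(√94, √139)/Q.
[Q(γ) : Q] = 4 (equivalently, Q(γ) = Q(√94, √139))

Obviously Q(γ) ⊆ Q(√94, √139), and [Q(√94, √139):Q] = 4 (since 94, 139 are distinct squarefree integers > 1 with 13066 not a perfect square). To show equality we compute the minimal polynomial of γ. From γ = √94 + √139: γ^2 = 94 + 2√(13066) + 139 = 233 + 2√(13066), so γ^2 - 233 = 2√(13066); squaring, (γ^2 - 233)^2 = 4·13066, i.e. γ^4 - 466γ^2 + 54289 - 52264 = 0, i.e. γ^4 - 466γ^2 + 2025 = 0. So γ is a root of x^4 - 466x^2 + 2025. This polynomial is irreducible over Q: it has no rational root (each ±√94 ± √139 is irrational), and any factorization into two quadratics over Q would force √(13066) ∈ Q (pairing opposite roots) or √94, √139 ∈ Q (other pairings), all impossible. Hence [Q(γ):Q] = 4 = [Q(√94, √139):Q], so Q(γ) = Q(√94, √139).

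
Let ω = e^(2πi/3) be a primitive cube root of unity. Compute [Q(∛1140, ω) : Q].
[Q(∛1140, ω) : Q] = 6

[Q(∛1140):Q] = 3 (min poly x^3 - 1140, irreducible since 1140 is not a perfect cube). [Q(ω):Q] = 2 (min poly x^2 + x + 1). Since Q(∛1140) ⊂ R and ω ∉ R, we have ω ∉ Q(∛1140), so x^2 + x + 1 remains irreducible over Q(∛1140) and [Q(∛1140, ω) : Q(∛1140)] = 2. By the tower law, [Q(∛1140, ω) : Q] = 3 · 2 = 6. (In fact Q(∛1140, ω) is the splitting field of x^3 - 1140 over Q.)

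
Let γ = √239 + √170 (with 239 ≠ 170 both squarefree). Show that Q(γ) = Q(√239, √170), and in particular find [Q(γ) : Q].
[Q(γ) : Q] = 4 (equivalently, Q(γ) = Q(√239, √170))

Obviously Q(γ) ⊆ Q(√239, √170), and [Q(√239, √170):Q] = 4 (since 239, 170 are distinct squarefree integers > 1 with 40630 not a perfect square). To show equality we compute the minimal polynomial of γ. From γ = √239 + √170: γ^2 = 239 + 2√(40630) + 170 = 409 + 2√(40630), so γ^2 - 409 = 2√(40630); squaring, (γ^2 - 409)^2 = 4·40630, i.e. γ^4 - 818γ^2 + 167281 - 162520 = 0, i.e. γ^4 - 818γ^2 + 4761 = 0. So γ is a root of x^4 - 818x^2 + 4761. This polynomial is irreducible over Q: it has no rational root (each ±√239 ± √170 is irrational), and any factorization into two quadratics over Q would force √(40630) ∈ Q (pairing opposite roots) or √239, √170 ∈ Q (other pairings), all impossible. Hence [Q(γ):Q] = 4 = [Q(√239, √170):Q], so Q(γ) = Q(√239, √170).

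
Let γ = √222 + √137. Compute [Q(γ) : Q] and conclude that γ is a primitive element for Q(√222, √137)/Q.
[Q(γ) : Q] = 4 (equivalently, Q(γ) = Q(√222, √137))

Obviously Q(γ) ⊆ Q(√222, √137), and [Q(√222, √137):Q] = 4 (since 222, 137 are distinct squarefree integers > 1 with 30414 not a perfect square). To show equality we compute the minimal polynomial of γ. From γ = √222 + √137: γ^2 = 222 + 2√(30414) + 137 = 359 + 2√(30414), so γ^2 - 359 = 2√(30414); squaring, (γ^2 - 359)^2 = 4·30414, i.e. γ^4 - 718γ^2 + 128881 - 121656 = 0, i.e. γ^4 - 718γ^2 + 7225 = 0. So γ is a root of x^4 - 718x^2 + 7225. This polynomial is irreducible over Q: it has no rational root (each ±√222 ± √137 is irrational), and any factorization into two quadratics over Q would force √(30414) ∈ Q (pairing opposite roots) or √222, √137 ∈ Q (other pairings), all impossible. Hence [Q(γ):Q] = 4 = [Q(√222, √137):Q], so Q(γ) = Q(√222, √137).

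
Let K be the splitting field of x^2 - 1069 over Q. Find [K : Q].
[K : Q] = 2

f(x) = x^2 - 1069 factors as (x - √1069)(x + √1069). The splitting field is K = Q(√1069). Since 1069 is squarefree and > 1, it is not a perfect square, so x^2 - 1069 is irreducible over Q and [Q(√1069) : Q] = 2. Hence [K : Q] = 2.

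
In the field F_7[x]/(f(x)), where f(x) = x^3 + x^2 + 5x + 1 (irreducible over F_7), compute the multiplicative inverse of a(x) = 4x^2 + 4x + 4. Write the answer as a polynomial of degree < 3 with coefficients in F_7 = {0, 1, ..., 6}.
a(x)^(-1) ≡ 6x^2 + x + 3 (mod f(x))

Since f is irreducible over F_7, F_7[x]/(f) is a field and a(x) ≠ 0 has an inverse. Apply the extended Euclidean algorithm to f(x) and a(x) in F_7[x]: f(x) = (2x)·a(x) + (4x + 1);  a(x) = (x + 6)·(4x + 1) + (5). The last nonzero remainder is the constant 5 = gcd(f, a) in F_7. Back-substituting through the division chain expresses 5 = s(x)·a(x) + t(x)·f(x) with s(x) ≡ 2x^2 + 5x + 1 (mod f), so (2x^2 + 5x + 1)·a(x) ≡ 5 (mod f). Multiplying by 5^(-1) ≡ 3 in F_7 gives a(x)^(-1) ≡ 3·(2x^2 + 5x + 1) ≡ 6x^2 + x + 3 (mod f). Check: (4x^2 + 4x + 4)·(6x^2 + x + 3) = 3x^4 + 5x^2 + 2x + 5 ≡ 1 (mod x^3 + x^2 + 5x + 1).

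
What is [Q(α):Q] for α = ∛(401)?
[Q(α):Q] = 3

The minimal polynomial of α is x^3 - 401, irreducible over Q since 401 is not a perfect cube (so x^3 - 401 has no rational root). Hence [Q(α):Q] = deg(m_α) = 3.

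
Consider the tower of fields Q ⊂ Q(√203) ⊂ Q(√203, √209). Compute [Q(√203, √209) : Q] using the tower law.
[Q(√203, √209) : Q] = 4

[Q(√203):Q] = 2 (min poly x^2 - 203, irreducible since 203 is squarefree > 1). For the top step, suppose √209 ∈ Q(√203), say √209 = c + d√203 with c, d ∈ Q. Squaring: 209 = c^2 + 203d^2 + 2cd√203. Since √203 ∉ Q this forces 2cd = 0. If d = 0 then √209 = c ∈ Q, contradicting 209 squarefree > 1. If c = 0 then 209 = 203d^2, so 203·209 = (203d)^2 is a perfect square in Q — but 203·209 = 42427 is not a perfect square (since 203 and 209 are distinct squarefree integers). Contradiction. Hence √209 ∉ Q(√203), so x^2 - 209 stays irreducible over Q(√203) and [Q(√203, √209) : Q(√203)] = 2. By the tower law, [Q(√203, √209) : Q] = 2 · 2 = 4.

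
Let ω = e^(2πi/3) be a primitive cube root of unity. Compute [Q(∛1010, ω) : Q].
[Q(∛1010, ω) : Q] = 6

[Q(∛1010):Q] = 3 (min poly x^3 - 1010, irreducible since 1010 is not a perfect cube). [Q(ω):Q] = 2 (min poly x^2 + x + 1). Since Q(∛1010) ⊂ R and ω ∉ R, we have ω ∉ Q(∛1010), so x^2 + x + 1 remains irreducible over Q(∛1010) and [Q(∛1010, ω) : Q(∛1010)] = 2. By the tower law, [Q(∛1010, ω) : Q] = 3 · 2 = 6. (In fact Q(∛1010, ω) is the splitting field of x^3 - 1010 over Q.)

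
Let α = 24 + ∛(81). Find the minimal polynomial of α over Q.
m_α(x) = x^3 - 72x^2 + 1728x - 13905

Set β = α - 24 = ∛(81), so β^3 = 81. Then (α - 24)^3 - 81 = 0, i.e. α is a root of g(x) = (x - 24)^3 - 81 = x^3 - 72x^2 + 1728x - 13905. Since g(x) = h(x - 24) where h(x) = x^3 - 81, and h is irreducible over Q (because 81 is not a perfect cube, so h has no rational root, and a monic cubic with no rational root is irreducible), g is also irreducible (irreducibility is preserved under the substitution x → x - 24). Hence m_α(x) = x^3 - 72x^2 + 1728x - 13905.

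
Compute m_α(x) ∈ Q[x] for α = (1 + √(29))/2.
m_α(x) = x^2 - x - 7

From 2α - 1 = √(29), squaring gives (2α - 1)^2 = 29, i.e. 4α^2 - 4α + 1 = 29, so α^2 - α + (1 - 29)/4 = 0. Since 29 ≡ 1 (mod 4), (1 - 29)/4 = -7 ∈ Z. The polynomial x^2 - x - 7 has discriminant 1 - 4·(-7) = 29, which is not a perfect square in Q (d = 29 is squarefree and ≠ 1), so x^2 - x - 7 is irreducible over Q. It is the minimal polynomial of α.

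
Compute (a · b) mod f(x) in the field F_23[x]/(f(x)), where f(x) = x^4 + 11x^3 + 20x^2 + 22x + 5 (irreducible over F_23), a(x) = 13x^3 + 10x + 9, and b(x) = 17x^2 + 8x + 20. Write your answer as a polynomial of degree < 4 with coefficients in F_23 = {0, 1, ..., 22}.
a · b ≡ 10x^3 + 5x^2 + 14x + 16 (mod f(x))

Multiply in F_23[x]: a(x)·b(x) = (13x^3 + 10x + 9)·(17x^2 + 8x + 20) = 14x^5 + 12x^4 + 16x^3 + 3x^2 + 19x + 19. This has degree ≥ 4, so divide by f(x) over F_23: 14x^5 + 12x^4 + 16x^3 + 3x^2 + 19x + 19 = (14x + 19)·(x^4 + 11x^3 + 20x^2 + 22x + 5) + (10x^3 + 5x^2 + 14x + 16). Hence a·b ≡ 10x^3 + 5x^2 + 14x + 16 (mod f). (F_23[x]/(f) is a field with 23^4 = 279841 elements since f is irreducible of degree 4.)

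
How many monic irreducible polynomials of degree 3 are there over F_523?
There are 47685048 monic irreducible polynomials of degree 3 over F_523

Each element of F_{523^3} that lies in no proper subfield is a root of exactly one monic irreducible of degree 3 over F_523, and each such polynomial has 3 distinct roots in F_{523^3}. By Möbius inversion the count is N_523(3) = (1/3) Σ_{d|3} μ(3/d) · 523^d = (1/3)(μ(3)·523^1 + μ(1)·523^3) = 143055144/3 = 47685048.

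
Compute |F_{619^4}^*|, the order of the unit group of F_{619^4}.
|F_{619^4}^*| = 146812351920

F_{619^4} has 619^4 = 146812351921 elements; its multiplicative group consists of all nonzero elements, so |F_{619^4}^*| = 146812351921 - 1 = 146812351920. (It is cyclic since any finite subgroup of the multiplicative group of a field is cyclic.)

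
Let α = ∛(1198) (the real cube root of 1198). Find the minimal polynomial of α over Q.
m_α(x) = x^3 - 1198

α satisfies α^3 = 1198, so x^3 - 1198 annihilates α. By the rational root test, a rational root p/q (in lowest terms) of x^3 - 1198 would satisfy p^3 = 1198 q^3, forcing q = 1 and p^3 = 1198; but 1198 is not a perfect cube, contradiction. A monic cubic over Q with no rational root is irreducible (any nontrivial factorization would include a linear factor). Hence x^3 - 1198 is the minimal polynomial of α, and in particular [Q(α):Q] = 3.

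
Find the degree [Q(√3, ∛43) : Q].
[Q(√3, ∛43) : Q] = 6

Let L = Q(√3, ∛43). Since Q(√3) ⊂ L and [Q(√3):Q] = 2, the tower law gives 2 | [L:Q]. Likewise Q(∛43) ⊂ L with [Q(∛43):Q] = 3 (because 43 is not a perfect cube), so 3 | [L:Q]. As gcd(2,3) = 1, [L:Q] is divisible by 6. Conversely L is generated over Q by √3 and ∛43, so [L:Q] ≤ 2·3 = 6. Therefore [Q(√3, ∛43) : Q] = 6.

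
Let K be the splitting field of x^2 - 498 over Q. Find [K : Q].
[K : Q] = 2

f(x) = x^2 - 498 factors as (x - √498)(x + √498). The splitting field is K = Q(√498). Since 498 is squarefree and > 1, it is not a perfect square, so x^2 - 498 is irreducible over Q and [Q(√498) : Q] = 2. Hence [K : Q] = 2.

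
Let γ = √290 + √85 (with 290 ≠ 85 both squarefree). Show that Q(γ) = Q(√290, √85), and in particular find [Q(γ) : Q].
[Q(γ) : Q] = 4 (equivalently, Q(γ) = Q(√290, √85))

Obviously Q(γ) ⊆ Q(√290, √85), and [Q(√290, √85):Q] = 4 (since 290, 85 are distinct squarefree integers > 1 with 24650 not a perfect square). To show equality we compute the minimal polynomial of γ. From γ = √290 + √85: γ^2 = 290 + 2√(24650) + 85 = 375 + 2√(24650), so γ^2 - 375 = 2√(24650); squaring, (γ^2 - 375)^2 = 4·24650, i.e. γ^4 - 750γ^2 + 140625 - 98600 = 0, i.e. γ^4 - 750γ^2 + 42025 = 0. So γ is a root of x^4 - 750x^2 + 42025. This polynomial is irreducible over Q: it has no rational root (each ±√290 ± √85 is irrational), and any factorization into two quadratics over Q would force √(24650) ∈ Q (pairing opposite roots) or √290, √85 ∈ Q (other pairings), all impossible. Hence [Q(γ):Q] = 4 = [Q(√290, √85):Q], so Q(γ) = Q(√290, √85).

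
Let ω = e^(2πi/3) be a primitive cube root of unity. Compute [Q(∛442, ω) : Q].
[Q(∛442, ω) : Q] = 6

[Q(∛442):Q] = 3 (min poly x^3 - 442, irreducible since 442 is not a perfect cube). [Q(ω):Q] = 2 (min poly x^2 + x + 1). Since Q(∛442) ⊂ R and ω ∉ R, we have ω ∉ Q(∛442), so x^2 + x + 1 remains irreducible over Q(∛442) and [Q(∛442, ω) : Q(∛442)] = 2. By the tower law, [Q(∛442, ω) : Q] = 3 · 2 = 6. (In fact Q(∛442, ω) is the splitting field of x^3 - 442 over Q.)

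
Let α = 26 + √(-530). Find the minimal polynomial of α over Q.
m_α(x) = x^2 - 52x + 1206

From α - 26 = √(-530), squaring gives (α - 26)^2 = -530, i.e. α^2 - 52α + 676 = -530, so α^2 - 52α + 1206 = 0. The discriminant of x^2 - 52x + 1206 is (-52)^2 - 4·(1206) = 2704 - 4824 = -2120, and 4·(-530) is not a perfect square in Q since -530 is squarefree and ≠ 1. Hence x^2 - 52x + 1206 is irreducible over Q and is the minimal polynomial of α.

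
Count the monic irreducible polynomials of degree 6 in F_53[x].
There are 3694034916 monic irreducible polynomials of degree 6 over F_53

Each element of F_{53^6} that lies in no proper subfield is a root of exactly one monic irreducible of degree 6 over F_53, and each such polynomial has 6 distinct roots in F_{53^6}. By Möbius inversion the count is N_53(6) = (1/6) Σ_{d|6} μ(6/d) · 53^d = (1/6)(μ(6)·53^1 + μ(3)·53^2 + μ(2)·53^3 + μ(1)·53^6) = 22164209496/6 = 3694034916.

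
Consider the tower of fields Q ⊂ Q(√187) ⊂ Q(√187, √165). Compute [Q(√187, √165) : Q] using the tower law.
[Q(√187, √165) : Q] = 4

[Q(√187):Q] = 2 (min poly x^2 - 187, irreducible since 187 is squarefree > 1). For the top step, suppose √165 ∈ Q(√187), say √165 = c + d√187 with c, d ∈ Q. Squaring: 165 = c^2 + 187d^2 + 2cd√187. Since √187 ∉ Q this forces 2cd = 0. If d = 0 then √165 = c ∈ Q, contradicting 165 squarefree > 1. If c = 0 then 165 = 187d^2, so 187·165 = (187d)^2 is a perfect square in Q — but 187·165 = 30855 is not a perfect square (since 187 and 165 are distinct squarefree integers). Contradiction. Hence √165 ∉ Q(√187), so x^2 - 165 stays irreducible over Q(√187) and [Q(√187, √165) : Q(√187)] = 2. By the tower law, [Q(√187, √165) : Q] = 2 · 2 = 4.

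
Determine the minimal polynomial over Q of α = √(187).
m_α(x) = x^2 - 187

α satisfies α^2 - 187 = 0, so x^2 - 187 annihilates α. Since d = 187 is squarefree and ≠ 1, it is not a perfect square in Q, so x^2 - 187 has no rational root and is therefore irreducible over Q (a degree-2 polynomial over a field is irreducible iff it has no root). Hence m_α(x) = x^2 - 187.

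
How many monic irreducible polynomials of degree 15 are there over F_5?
There are 2034504992 monic irreducible polynomials of degree 15 over F_5

Each element of F_{5^15} that lies in no proper subfield is a root of exactly one monic irreducible of degree 15 over F_5, and each such polynomial has 15 distinct roots in F_{5^15}. By Möbius inversion the count is N_5(15) = (1/15) Σ_{d|15} μ(15/d) · 5^d = (1/15)(μ(15)·5^1 + μ(5)·5^3 + μ(3)·5^5 + μ(1)·5^15) = 30517574880/15 = 2034504992.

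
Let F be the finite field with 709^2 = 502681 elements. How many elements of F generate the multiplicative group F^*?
There are φ(502680) = 129920 primitive elements

F_q^* is cyclic of order q - 1 = 502680. A cyclic group of order m has exactly φ(m) generators. Here m = 502680 = 2^3 · 3 · 5 · 59 · 71, so the number of primitive elements is φ(502680) = 129920.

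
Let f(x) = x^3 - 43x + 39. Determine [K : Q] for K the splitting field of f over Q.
[K : Q] = 6

By the rational root test, any rational root of the monic integer polynomial f(x) = x^3 - 43x + 39 must be an integer dividing the constant term 39, i.e. one of ±{1, 3, 13, 39}. Evaluating: f(1) = -3, f(-1) = 81, f(3) = -63, f(-3) = 141, f(13) = 1677, f(-13) = -1599, f(39) = 57681, f(-39) = -57603; none is 0, so f has no rational root and is therefore irreducible over Q (a cubic with no linear factor over a field is irreducible). For an irreducible cubic, the Galois group is A_3 or S_3 according as the discriminant disc(f) = -4a^3 - 27b^2 = -4·(-43)^3 - 27·(39)^2 = 276961 is or is not a square in Q. Here disc(f) = 276961 is not a perfect square in Q, so the Galois group of f over Q is not contained in A_3 and must be all of S_3. The splitting field has degree |S_3| = 6 over Q, so [K : Q] = 6.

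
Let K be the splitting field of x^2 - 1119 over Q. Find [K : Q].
[K : Q] = 2

f(x) = x^2 - 1119 factors as (x - √1119)(x + √1119). The splitting field is K = Q(√1119). Since 1119 is squarefree and > 1, it is not a perfect square, so x^2 - 1119 is irreducible over Q and [Q(√1119) : Q] = 2. Hence [K : Q] = 2.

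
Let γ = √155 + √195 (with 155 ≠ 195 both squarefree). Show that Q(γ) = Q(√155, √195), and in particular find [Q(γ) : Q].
[Q(γ) : Q] = 4 (equivalently, Q(γ) = Q(√155, √195))

Obviously Q(γ) ⊆ Q(√155, √195), and [Q(√155, √195):Q] = 4 (since 155, 195 are distinct squarefree integers > 1 with 30225 not a perfect square). To show equality we compute the minimal polynomial of γ. From γ = √155 + √195: γ^2 = 155 + 2√(30225) + 195 = 350 + 2√(30225), so γ^2 - 350 = 2√(30225); squaring, (γ^2 - 350)^2 = 4·30225, i.e. γ^4 - 700γ^2 + 122500 - 120900 = 0, i.e. γ^4 - 700γ^2 + 1600 = 0. So γ is a root of x^4 - 700x^2 + 1600. This polynomial is irreducible over Q: it has no rational root (each ±√155 ± √195 is irrational), and any factorization into two quadratics over Q would force √(30225) ∈ Q (pairing opposite roots) or √155, √195 ∈ Q (other pairings), all impossible. Hence [Q(γ):Q] = 4 = [Q(√155, √195):Q], so Q(γ) = Q(√155, √195).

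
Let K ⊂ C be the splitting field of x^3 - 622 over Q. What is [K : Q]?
[K : Q] = 6

The roots of x^3 - 622 are ∛622, ω∛622, ω^2∛622 where ω = e^(2πi/3) is a primitive cube root of unity, so K = Q(∛622, ω). Now [Q(∛622):Q] = 3 (since 622 is not a perfect cube, x^3 - 622 is irreducible) and [Q(ω):Q] = 2. Both 2 and 3 divide [K:Q], and [K:Q] ≤ 3·2 = 6, so [K:Q] = 6. (Equivalently: Q(∛622) ⊂ R but ω ∉ R, so [K : Q(∛622)] = 2.)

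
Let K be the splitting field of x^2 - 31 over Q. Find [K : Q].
[K : Q] = 2

f(x) = x^2 - 31 factors as (x - √31)(x + √31). The splitting field is K = Q(√31). Since 31 is squarefree and > 1, it is not a perfect square, so x^2 - 31 is irreducible over Q and [Q(√31) : Q] = 2. Hence [K : Q] = 2.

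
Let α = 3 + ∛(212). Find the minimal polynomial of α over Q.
m_α(x) = x^3 - 9x^2 + 27x - 239

Set β = α - 3 = ∛(212), so β^3 = 212. Then (α - 3)^3 - 212 = 0, i.e. α is a root of g(x) = (x - 3)^3 - 212 = x^3 - 9x^2 + 27x - 239. Since g(x) = h(x - 3) where h(x) = x^3 - 212, and h is irreducible over Q (because 212 is not a perfect cube, so h has no rational root, and a monic cubic with no rational root is irreducible), g is also irreducible (irreducibility is preserved under the substitution x → x - 3). Hence m_α(x) = x^3 - 9x^2 + 27x - 239.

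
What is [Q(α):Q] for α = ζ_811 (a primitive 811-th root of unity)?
[Q(α):Q] = 810

The minimal polynomial of ζ_811 over Q is the 811-th cyclotomic polynomial Φ_811(x), which is irreducible over Q and has degree φ(811) = 810. Hence [Q(α):Q] = φ(811) = 810.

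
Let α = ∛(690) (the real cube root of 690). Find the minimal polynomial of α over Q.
m_α(x) = x^3 - 690

α satisfies α^3 = 690, so x^3 - 690 annihilates α. By the rational root test, a rational root p/q (in lowest terms) of x^3 - 690 would satisfy p^3 = 690 q^3, forcing q = 1 and p^3 = 690; but 690 is not a perfect cube, contradiction. A monic cubic over Q with no rational root is irreducible (any nontrivial factorization would include a linear factor). Hence x^3 - 690 is the minimal polynomial of α, and in particular [Q(α):Q] = 3.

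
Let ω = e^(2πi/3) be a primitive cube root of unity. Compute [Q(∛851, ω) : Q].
[Q(∛851, ω) : Q] = 6

[Q(∛851):Q] = 3 (min poly x^3 - 851, irreducible since 851 is not a perfect cube). [Q(ω):Q] = 2 (min poly x^2 + x + 1). Since Q(∛851) ⊂ R and ω ∉ R, we have ω ∉ Q(∛851), so x^2 + x + 1 remains irreducible over Q(∛851) and [Q(∛851, ω) : Q(∛851)] = 2. By the tower law, [Q(∛851, ω) : Q] = 3 · 2 = 6. (In fact Q(∛851, ω) is the splitting field of x^3 - 851 over Q.)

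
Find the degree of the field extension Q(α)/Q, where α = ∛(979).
[Q(α):Q] = 3

The minimal polynomial of α is x^3 - 979, irreducible over Q since 979 is not a perfect cube (so x^3 - 979 has no rational root). Hence [Q(α):Q] = deg(m_α) = 3.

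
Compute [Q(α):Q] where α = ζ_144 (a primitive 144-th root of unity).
[Q(α):Q] = 48

The minimal polynomial of ζ_144 over Q is the 144-th cyclotomic polynomial Φ_144(x), which is irreducible over Q and has degree φ(144) = 48. Hence [Q(α):Q] = φ(144) = 48.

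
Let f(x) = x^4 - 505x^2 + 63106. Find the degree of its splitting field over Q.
[K : Q] = 4

Solving the quadratic in x^2: x^2 = (505 ± √(505^2 - 4·63106))/2 = (505 ± √2601)/2 = (505 ± 51)/2, giving x^2 = 278 or x^2 = 227. So f(x) = (x^2 - 278)(x^2 - 227) and the roots of f are ±√278, ±√227. Hence the splitting field is K = Q(√278, √227). Since 278 and 227 are distinct squarefree integers > 1, their product 63106 is not a perfect square, so √227 ∉ Q(√278). By the tower law [K:Q] = [Q(√278,√227):Q(√278)] · [Q(√278):Q] = 2 · 2 = 4.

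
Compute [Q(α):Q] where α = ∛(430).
[Q(α):Q] = 3

The minimal polynomial of α is x^3 - 430, irreducible over Q since 430 is not a perfect cube (so x^3 - 430 has no rational root). Hence [Q(α):Q] = deg(m_α) = 3.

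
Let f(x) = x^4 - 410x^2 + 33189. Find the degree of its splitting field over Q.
[K : Q] = 4

Solving the quadratic in x^2: x^2 = (410 ± √(410^2 - 4·33189))/2 = (410 ± √35344)/2 = (410 ± 188)/2, giving x^2 = 299 or x^2 = 111. So f(x) = (x^2 - 299)(x^2 - 111) and the roots of f are ±√299, ±√111. Hence the splitting field is K = Q(√299, √111). Since 299 and 111 are distinct squarefree integers > 1, their product 33189 is not a perfect square, so √111 ∉ Q(√299). By the tower law [K:Q] = [Q(√299,√111):Q(√299)] · [Q(√299):Q] = 2 · 2 = 4.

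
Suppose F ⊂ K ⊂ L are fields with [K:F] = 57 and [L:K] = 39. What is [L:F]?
[L:F] = 2223

The tower law says that for any tower of field extensions F ⊂ K ⊂ L with finite degrees, [L:F] = [L:K] · [K:F]. Here this gives [L:F] = 39 · 57 = 2223.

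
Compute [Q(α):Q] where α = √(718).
[Q(α):Q] = 2

[Q(α):Q] equals the degree of the minimal polynomial of α. Here α^2 = 718 and x^2 - 718 is irreducible (d = 718 is squarefree, ≠ 1, hence not a square), so deg(m_α) = 2. Thus [Q(α):Q] = 2.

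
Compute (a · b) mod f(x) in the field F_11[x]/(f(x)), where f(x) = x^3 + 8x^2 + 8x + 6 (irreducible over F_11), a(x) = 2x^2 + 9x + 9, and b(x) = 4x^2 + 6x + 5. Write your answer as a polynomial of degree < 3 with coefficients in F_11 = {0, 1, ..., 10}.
a · b ≡ 10x^2 + 3x + 9 (mod f(x))

Multiply in F_11[x]: a(x)·b(x) = (2x^2 + 9x + 9)·(4x^2 + 6x + 5) = 8x^4 + 4x^3 + x^2 + 1. This has degree ≥ 3, so divide by f(x) over F_11: 8x^4 + 4x^3 + x^2 + 1 = (8x + 6)·(x^3 + 8x^2 + 8x + 6) + (10x^2 + 3x + 9). Hence a·b ≡ 10x^2 + 3x + 9 (mod f). (F_11[x]/(f) is a field with 11^3 = 1331 elements since f is irreducible of degree 3.)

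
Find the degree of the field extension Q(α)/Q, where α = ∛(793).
[Q(α):Q] = 3

The minimal polynomial of α is x^3 - 793, irreducible over Q since 793 is not a perfect cube (so x^3 - 793 has no rational root). Hence [Q(α):Q] = deg(m_α) = 3.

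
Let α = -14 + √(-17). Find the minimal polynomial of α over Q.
m_α(x) = x^2 + 28x + 213

From α + 14 = √(-17), squaring gives (α + 14)^2 = -17, i.e. α^2 + 28α + 196 = -17, so α^2 + 28α + 213 = 0. The discriminant of x^2 + 28x + 213 is (28)^2 - 4·(213) = 784 - 852 = -68, and 4·(-17) is not a perfect square in Q since -17 is squarefree and ≠ 1. Hence x^2 + 28x + 213 is irreducible over Q and is the minimal polynomial of α.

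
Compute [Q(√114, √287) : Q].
[Q(√114, √287) : Q] = 4

[Q(√114):Q] = 2 (min poly x^2 - 114, irreducible since 114 is squarefree > 1). For the top step, suppose √287 ∈ Q(√114), say √287 = c + d√114 with c, d ∈ Q. Squaring: 287 = c^2 + 114d^2 + 2cd√114. Since √114 ∉ Q this forces 2cd = 0. If d = 0 then √287 = c ∈ Q, contradicting 287 squarefree > 1. If c = 0 then 287 = 114d^2, so 114·287 = (114d)^2 is a perfect square in Q — but 114·287 = 32718 is not a perfect square (since 114 and 287 are distinct squarefree integers). Contradiction. Hence √287 ∉ Q(√114), so x^2 - 287 stays irreducible over Q(√114) and [Q(√114, √287) : Q(√114)] = 2. By the tower law, [Q(√114, √287) : Q] = 2 · 2 = 4.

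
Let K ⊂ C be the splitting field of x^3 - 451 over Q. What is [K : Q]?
[K : Q] = 6

The roots of x^3 - 451 are ∛451, ω∛451, ω^2∛451 where ω = e^(2πi/3) is a primitive cube root of unity, so K = Q(∛451, ω). Now [Q(∛451):Q] = 3 (since 451 is not a perfect cube, x^3 - 451 is irreducible) and [Q(ω):Q] = 2. Both 2 and 3 divide [K:Q], and [K:Q] ≤ 3·2 = 6, so [K:Q] = 6. (Equivalently: Q(∛451) ⊂ R but ω ∉ R, so [K : Q(∛451)] = 2.)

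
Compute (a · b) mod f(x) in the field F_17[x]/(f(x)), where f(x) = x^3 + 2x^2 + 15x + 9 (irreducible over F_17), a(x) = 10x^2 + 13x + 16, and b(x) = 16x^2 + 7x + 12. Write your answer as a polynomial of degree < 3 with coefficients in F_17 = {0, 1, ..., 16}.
a · b ≡ 4x^2 + 2x + 9 (mod f(x))

Multiply in F_17[x]: a(x)·b(x) = (10x^2 + 13x + 16)·(16x^2 + 7x + 12) = 7x^4 + 6x^3 + 8x^2 + 13x + 5. This has degree ≥ 3, so divide by f(x) over F_17: 7x^4 + 6x^3 + 8x^2 + 13x + 5 = (7x + 9)·(x^3 + 2x^2 + 15x + 9) + (4x^2 + 2x + 9). Hence a·b ≡ 4x^2 + 2x + 9 (mod f). (F_17[x]/(f) is a field with 17^3 = 4913 elements since f is irreducible of degree 3.)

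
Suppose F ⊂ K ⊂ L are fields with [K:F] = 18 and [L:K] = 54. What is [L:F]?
[L:F] = 972

The tower law says that for any tower of field extensions F ⊂ K ⊂ L with finite degrees, [L:F] = [L:K] · [K:F]. Here this gives [L:F] = 54 · 18 = 972.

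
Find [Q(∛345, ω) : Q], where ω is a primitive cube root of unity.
[Q(∛345, ω) : Q] = 6

[Q(∛345):Q] = 3 (min poly x^3 - 345, irreducible since 345 is not a perfect cube). [Q(ω):Q] = 2 (min poly x^2 + x + 1). Since Q(∛345) ⊂ R and ω ∉ R, we have ω ∉ Q(∛345), so x^2 + x + 1 remains irreducible over Q(∛345) and [Q(∛345, ω) : Q(∛345)] = 2. By the tower law, [Q(∛345, ω) : Q] = 3 · 2 = 6. (In fact Q(∛345, ω) is the splitting field of x^3 - 345 over Q.)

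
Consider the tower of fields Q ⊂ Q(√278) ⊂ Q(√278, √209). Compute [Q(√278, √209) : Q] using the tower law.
[Q(√278, √209) : Q] = 4

[Q(√278):Q] = 2 (min poly x^2 - 278, irreducible since 278 is squarefree > 1). For the top step, suppose √209 ∈ Q(√278), say √209 = c + d√278 with c, d ∈ Q. Squaring: 209 = c^2 + 278d^2 + 2cd√278. Since √278 ∉ Q this forces 2cd = 0. If d = 0 then √209 = c ∈ Q, contradicting 209 squarefree > 1. If c = 0 then 209 = 278d^2, so 278·209 = (278d)^2 is a perfect square in Q — but 278·209 = 58102 is not a perfect square (since 278 and 209 are distinct squarefree integers). Contradiction. Hence √209 ∉ Q(√278), so x^2 - 209 stays irreducible over Q(√278) and [Q(√278, √209) : Q(√278)] = 2. By the tower law, [Q(√278, √209) : Q] = 2 · 2 = 4.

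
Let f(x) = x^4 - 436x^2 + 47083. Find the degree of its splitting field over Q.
[K : Q] = 4

Solving the quadratic in x^2: x^2 = (436 ± √(436^2 - 4·47083))/2 = (436 ± √1764)/2 = (436 ± 42)/2, giving x^2 = 239 or x^2 = 197. So f(x) = (x^2 - 239)(x^2 - 197) and the roots of f are ±√239, ±√197. Hence the splitting field is K = Q(√239, √197). Since 239 and 197 are distinct squarefree integers > 1, their product 47083 is not a perfect square, so √197 ∉ Q(√239). By the tower law [K:Q] = [Q(√239,√197):Q(√239)] · [Q(√239):Q] = 2 · 2 = 4.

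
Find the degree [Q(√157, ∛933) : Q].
[Q(√157, ∛933) : Q] = 6

Let L = Q(√157, ∛933). Since Q(√157) ⊂ L and [Q(√157):Q] = 2, the tower law gives 2 | [L:Q]. Likewise Q(∛933) ⊂ L with [Q(∛933):Q] = 3 (because 933 is not a perfect cube), so 3 | [L:Q]. As gcd(2,3) = 1, [L:Q] is divisible by 6. Conversely L is generated over Q by √157 and ∛933, so [L:Q] ≤ 2·3 = 6. Therefore [Q(√157, ∛933) : Q] = 6.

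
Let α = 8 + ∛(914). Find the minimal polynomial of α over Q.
m_α(x) = x^3 - 24x^2 + 192x - 1426

Set β = α - 8 = ∛(914), so β^3 = 914. Then (α - 8)^3 - 914 = 0, i.e. α is a root of g(x) = (x - 8)^3 - 914 = x^3 - 24x^2 + 192x - 1426. Since g(x) = h(x - 8) where h(x) = x^3 - 914, and h is irreducible over Q (because 914 is not a perfect cube, so h has no rational root, and a monic cubic with no rational root is irreducible), g is also irreducible (irreducibility is preserved under the substitution x → x - 8). Hence m_α(x) = x^3 - 24x^2 + 192x - 1426.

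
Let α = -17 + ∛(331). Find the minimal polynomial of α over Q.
m_α(x) = x^3 + 51x^2 + 867x + 4582

Set β = α + 17 = ∛(331), so β^3 = 331. Then (α + 17)^3 - 331 = 0, i.e. α is a root of g(x) = (x + 17)^3 - 331 = x^3 + 51x^2 + 867x + 4582. Since g(x) = h(x + 17) where h(x) = x^3 - 331, and h is irreducible over Q (because 331 is not a perfect cube, so h has no rational root, and a monic cubic with no rational root is irreducible), g is also irreducible (irreducibility is preserved under the substitution x → x + 17). Hence m_α(x) = x^3 + 51x^2 + 867x + 4582.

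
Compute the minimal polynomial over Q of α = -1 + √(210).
m_α(x) = x^2 + 2x - 209

From α + 1 = √(210), squaring gives (α + 1)^2 = 210, i.e. α^2 + 2α + 1 = 210, so α^2 + 2α - 209 = 0. The discriminant of x^2 + 2x - 209 is (2)^2 - 4·(-209) = 4 + 836 = 840, and 4·(210) is not a perfect square in Q since 210 is squarefree and ≠ 1. Hence x^2 + 2x - 209 is irreducible over Q and is the minimal polynomial of α.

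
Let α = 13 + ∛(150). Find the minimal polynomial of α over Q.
m_α(x) = x^3 - 39x^2 + 507x - 2347

Set β = α - 13 = ∛(150), so β^3 = 150. Then (α - 13)^3 - 150 = 0, i.e. α is a root of g(x) = (x - 13)^3 - 150 = x^3 - 39x^2 + 507x - 2347. Since g(x) = h(x - 13) where h(x) = x^3 - 150, and h is irreducible over Q (because 150 is not a perfect cube, so h has no rational root, and a monic cubic with no rational root is irreducible), g is also irreducible (irreducibility is preserved under the substitution x → x - 13). Hence m_α(x) = x^3 - 39x^2 + 507x - 2347.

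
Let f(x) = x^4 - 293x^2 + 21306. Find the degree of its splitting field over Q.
[K : Q] = 4

Solving the quadratic in x^2: x^2 = (293 ± √(293^2 - 4·21306))/2 = (293 ± √625)/2 = (293 ± 25)/2, giving x^2 = 159 or x^2 = 134. So f(x) = (x^2 - 159)(x^2 - 134) and the roots of f are ±√159, ±√134. Hence the splitting field is K = Q(√159, √134). Since 159 and 134 are distinct squarefree integers > 1, their product 21306 is not a perfect square, so √134 ∉ Q(√159). By the tower law [K:Q] = [Q(√159,√134):Q(√159)] · [Q(√159):Q] = 2 · 2 = 4.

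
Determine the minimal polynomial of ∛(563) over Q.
m_α(x) = x^3 - 563

α satisfies α^3 = 563, so x^3 - 563 annihilates α. By the rational root test, a rational root p/q (in lowest terms) of x^3 - 563 would satisfy p^3 = 563 q^3, forcing q = 1 and p^3 = 563; but 563 is not a perfect cube, contradiction. A monic cubic over Q with no rational root is irreducible (any nontrivial factorization would include a linear factor). Hence x^3 - 563 is the minimal polynomial of α, and in particular [Q(α):Q] = 3.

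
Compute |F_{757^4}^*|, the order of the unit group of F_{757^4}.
|F_{757^4}^*| = 328385156400

F_{757^4} has 757^4 = 328385156401 elements; its multiplicative group consists of all nonzero elements, so |F_{757^4}^*| = 328385156401 - 1 = 328385156400. (It is cyclic since any finite subgroup of the multiplicative group of a field is cyclic.)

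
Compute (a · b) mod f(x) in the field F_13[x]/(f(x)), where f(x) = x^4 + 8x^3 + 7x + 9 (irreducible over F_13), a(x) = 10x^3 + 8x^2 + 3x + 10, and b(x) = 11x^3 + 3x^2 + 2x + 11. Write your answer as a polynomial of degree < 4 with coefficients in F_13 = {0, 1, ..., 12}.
a · b ≡ 11x^3 + 9x^2 + 9x + 11 (mod f(x))

Multiply in F_13[x]: a(x)·b(x) = (10x^3 + 8x^2 + 3x + 10)·(11x^3 + 3x^2 + 2x + 11) = 6x^6 + x^5 + 12x^4 + 11x^3 + 7x^2 + x + 6. This has degree ≥ 4, so divide by f(x) over F_13: 6x^6 + x^5 + 12x^4 + 11x^3 + 7x^2 + x + 6 = (6x^2 + 5x + 11)·(x^4 + 8x^3 + 7x + 9) + (11x^3 + 9x^2 + 9x + 11). Hence a·b ≡ 11x^3 + 9x^2 + 9x + 11 (mod f). (F_13[x]/(f) is a field with 13^4 = 28561 elements since f is irreducible of degree 4.)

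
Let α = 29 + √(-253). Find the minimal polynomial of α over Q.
m_α(x) = x^2 - 58x + 1094

From α - 29 = √(-253), squaring gives (α - 29)^2 = -253, i.e. α^2 - 58α + 841 = -253, so α^2 - 58α + 1094 = 0. The discriminant of x^2 - 58x + 1094 is (-58)^2 - 4·(1094) = 3364 - 4376 = -1012, and 4·(-253) is not a perfect square in Q since -253 is squarefree and ≠ 1. Hence x^2 - 58x + 1094 is irreducible over Q and is the minimal polynomial of α.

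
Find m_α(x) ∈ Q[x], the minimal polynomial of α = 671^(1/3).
m_α(x) = x^3 - 671

α satisfies α^3 = 671, so x^3 - 671 annihilates α. By the rational root test, a rational root p/q (in lowest terms) of x^3 - 671 would satisfy p^3 = 671 q^3, forcing q = 1 and p^3 = 671; but 671 is not a perfect cube, contradiction. A monic cubic over Q with no rational root is irreducible (any nontrivial factorization would include a linear factor). Hence x^3 - 671 is the minimal polynomial of α, and in particular [Q(α):Q] = 3.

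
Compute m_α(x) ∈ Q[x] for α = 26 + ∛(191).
m_α(x) = x^3 - 78x^2 + 2028x - 17767

Set β = α - 26 = ∛(191), so β^3 = 191. Then (α - 26)^3 - 191 = 0, i.e. α is a root of g(x) = (x - 26)^3 - 191 = x^3 - 78x^2 + 2028x - 17767. Since g(x) = h(x - 26) where h(x) = x^3 - 191, and h is irreducible over Q (because 191 is not a perfect cube, so h has no rational root, and a monic cubic with no rational root is irreducible), g is also irreducible (irreducibility is preserved under the substitution x → x - 26). Hence m_α(x) = x^3 - 78x^2 + 2028x - 17767.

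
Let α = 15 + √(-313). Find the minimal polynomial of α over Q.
m_α(x) = x^2 - 30x + 538

From α - 15 = √(-313), squaring gives (α - 15)^2 = -313, i.e. α^2 - 30α + 225 = -313, so α^2 - 30α + 538 = 0. The discriminant of x^2 - 30x + 538 is (-30)^2 - 4·(538) = 900 - 2152 = -1252, and 4·(-313) is not a perfect square in Q since -313 is squarefree and ≠ 1. Hence x^2 - 30x + 538 is irreducible over Q and is the minimal polynomial of α.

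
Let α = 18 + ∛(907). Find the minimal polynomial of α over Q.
m_α(x) = x^3 - 54x^2 + 972x - 6739

Set β = α - 18 = ∛(907), so β^3 = 907. Then (α - 18)^3 - 907 = 0, i.e. α is a root of g(x) = (x - 18)^3 - 907 = x^3 - 54x^2 + 972x - 6739. Since g(x) = h(x - 18) where h(x) = x^3 - 907, and h is irreducible over Q (because 907 is not a perfect cube, so h has no rational root, and a monic cubic with no rational root is irreducible), g is also irreducible (irreducibility is preserved under the substitution x → x - 18). Hence m_α(x) = x^3 - 54x^2 + 972x - 6739.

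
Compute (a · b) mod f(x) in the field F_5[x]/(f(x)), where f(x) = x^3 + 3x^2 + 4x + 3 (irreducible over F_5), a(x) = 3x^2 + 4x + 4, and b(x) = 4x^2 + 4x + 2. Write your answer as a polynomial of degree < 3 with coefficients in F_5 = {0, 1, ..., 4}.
a · b ≡ 4x^2 + 2 (mod f(x))

Multiply in F_5[x]: a(x)·b(x) = (3x^2 + 4x + 4)·(4x^2 + 4x + 2) = 2x^4 + 3x^3 + 3x^2 + 4x + 3. This has degree ≥ 3, so divide by f(x) over F_5: 2x^4 + 3x^3 + 3x^2 + 4x + 3 = (2x + 2)·(x^3 + 3x^2 + 4x + 3) + (4x^2 + 2). Hence a·b ≡ 4x^2 + 2 (mod f). (F_5[x]/(f) is a field with 5^3 = 125 elements since f is irreducible of degree 3.)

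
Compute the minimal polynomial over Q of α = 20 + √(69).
m_α(x) = x^2 - 40x + 331

From α - 20 = √(69), squaring gives (α - 20)^2 = 69, i.e. α^2 - 40α + 400 = 69, so α^2 - 40α + 331 = 0. The discriminant of x^2 - 40x + 331 is (-40)^2 - 4·(331) = 1600 - 1324 = 276, and 4·(69) is not a perfect square in Q since 69 is squarefree and ≠ 1. Hence x^2 - 40x + 331 is irreducible over Q and is the minimal polynomial of α.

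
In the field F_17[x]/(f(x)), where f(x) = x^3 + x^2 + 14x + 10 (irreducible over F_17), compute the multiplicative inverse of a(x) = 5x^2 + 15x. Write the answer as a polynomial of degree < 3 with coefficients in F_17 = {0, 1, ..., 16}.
a(x)^(-1) ≡ 14x^2 + 7x + 6 (mod f(x))

Since f is irreducible over F_17, F_17[x]/(f) is a field and a(x) ≠ 0 has an inverse. Apply the extended Euclidean algorithm to f(x) and a(x) in F_17[x]: f(x) = (7x + 3)·a(x) + (3x + 10);  a(x) = (13x + 7)·(3x + 10) + (15). The last nonzero remainder is the constant 15 = gcd(f, a) in F_17. Back-substituting through the division chain expresses 15 = s(x)·a(x) + t(x)·f(x) with s(x) ≡ 6x^2 + 3x + 5 (mod f), so (6x^2 + 3x + 5)·a(x) ≡ 15 (mod f). Multiplying by 15^(-1) ≡ 8 in F_17 gives a(x)^(-1) ≡ 8·(6x^2 + 3x + 5) ≡ 14x^2 + 7x + 6 (mod f). Check: (5x^2 + 15x)·(14x^2 + 7x + 6) = 2x^4 + 7x^3 + 16x^2 + 5x ≡ 1 (mod x^3 + x^2 + 14x + 10).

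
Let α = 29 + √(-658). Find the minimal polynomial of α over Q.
m_α(x) = x^2 - 58x + 1499

From α - 29 = √(-658), squaring gives (α - 29)^2 = -658, i.e. α^2 - 58α + 841 = -658, so α^2 - 58α + 1499 = 0. The discriminant of x^2 - 58x + 1499 is (-58)^2 - 4·(1499) = 3364 - 5996 = -2632, and 4·(-658) is not a perfect square in Q since -658 is squarefree and ≠ 1. Hence x^2 - 58x + 1499 is irreducible over Q and is the minimal polynomial of α.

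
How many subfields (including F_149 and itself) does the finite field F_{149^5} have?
F_{149^5} has 2 subfields

The subfields of F_{p^n} are exactly the fields F_{p^d} for d | n (each is the fixed field of the unique index-d subgroup of Gal(F_{p^n}/F_p) ≅ Z/nZ). The divisors of n = 5 are {1, 5}, giving 2 subfields: F_{149^1}, F_{149^5}.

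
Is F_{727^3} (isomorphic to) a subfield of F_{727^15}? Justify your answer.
Yes: F_{727^3} is a subfield of F_{727^15}

F_{p^m} embeds in F_{p^n} iff m | n (since F_{p^n} is the splitting field of x^(p^n) - x, and F_{p^m} ⊂ F_{p^n} forces p^n to be a power of p^m, i.e. m | n; conversely if m | n then every root of x^(p^m) - x is a root of x^(p^n) - x). Here 3 | 15 (since 15 = 5·3), so F_{727^3} is a subfield of F_{727^15}, and [F_{727^15} : F_{727^3}] = 15/3 = 5.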